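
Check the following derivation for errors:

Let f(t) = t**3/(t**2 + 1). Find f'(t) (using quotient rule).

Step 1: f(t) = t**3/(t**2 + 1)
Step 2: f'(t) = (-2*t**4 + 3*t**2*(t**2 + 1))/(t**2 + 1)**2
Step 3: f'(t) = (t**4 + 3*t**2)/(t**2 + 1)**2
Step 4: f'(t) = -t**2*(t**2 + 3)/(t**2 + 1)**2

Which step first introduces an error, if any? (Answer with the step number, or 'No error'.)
Step 4

Step 4 is incorrect due to a sign flip.
The step shows: -t**2*(t**2 + 3)/(t**2 + 1)**2
The correct value should be: t**2*(t**2 + 3)/(t**2 + 1)**2

Explanation: The sign of the whole expression was flipped: the term t**2*(t**2 + 3)/(t**2 + 1)**2 was incorrectly written as -t**2*(t**2 + 3)/(t**2 + 1)**2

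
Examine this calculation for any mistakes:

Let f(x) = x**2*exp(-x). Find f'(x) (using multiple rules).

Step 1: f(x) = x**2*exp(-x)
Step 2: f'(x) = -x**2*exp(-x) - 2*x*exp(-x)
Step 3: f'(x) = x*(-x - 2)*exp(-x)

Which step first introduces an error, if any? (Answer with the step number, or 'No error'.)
Step 2

Step 2 is incorrect due to a sign flip.
The step shows: -x**2*exp(-x) - 2*x*exp(-x)
The correct value should be: -x**2*exp(-x) + 2*x*exp(-x)

Explanation: The sign of one term was flipped: the term 2*x*exp(-x) was incorrectly written as -2*x*exp(-x)
The later steps are derived from this incorrect expression, so the error originates in Step 2.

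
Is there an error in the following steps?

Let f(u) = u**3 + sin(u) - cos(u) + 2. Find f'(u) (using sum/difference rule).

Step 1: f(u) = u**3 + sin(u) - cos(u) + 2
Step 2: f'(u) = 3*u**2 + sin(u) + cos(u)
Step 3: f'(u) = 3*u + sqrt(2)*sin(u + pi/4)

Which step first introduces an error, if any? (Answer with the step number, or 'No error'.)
Step 3

Step 3 is incorrect due to a wrong exponent.
The step shows: 3*u + sqrt(2)*sin(u + pi/4)
The correct value should be: 3*u**2 + sqrt(2)*sin(u + pi/4)

Explanation: The exponent 2 on u was incorrectly written as 1: the term 3*u**2 was incorrectly written as 3*u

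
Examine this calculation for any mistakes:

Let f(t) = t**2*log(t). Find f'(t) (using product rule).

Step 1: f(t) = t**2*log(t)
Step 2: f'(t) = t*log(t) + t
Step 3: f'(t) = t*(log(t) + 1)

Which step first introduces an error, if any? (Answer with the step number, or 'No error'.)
Step 2

Step 2 is incorrect due to a wrong coefficient.
The step shows: t*log(t) + t
The correct value should be: 2*t*log(t) + t

Explanation: The coefficient 2 was incorrectly written as 1: the term 2*t*log(t) was incorrectly written as t*log(t)
The later steps are derived from this incorrect expression, so the error originates in Step 2.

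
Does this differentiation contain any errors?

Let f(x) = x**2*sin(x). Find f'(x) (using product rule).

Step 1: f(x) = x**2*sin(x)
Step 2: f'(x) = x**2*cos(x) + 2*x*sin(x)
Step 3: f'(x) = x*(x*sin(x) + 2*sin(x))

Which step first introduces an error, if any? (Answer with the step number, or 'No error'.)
Step 3

Step 3 is incorrect due to a wrong trig function.
The step shows: x*(x*sin(x) + 2*sin(x))
The correct value should be: x*(x*cos(x) + 2*sin(x))

Explanation: cos(x) was incorrectly written as sin(x): the term x*(x*cos(x) + 2*sin(x)) was incorrectly written as x*(x*sin(x) + 2*sin(x))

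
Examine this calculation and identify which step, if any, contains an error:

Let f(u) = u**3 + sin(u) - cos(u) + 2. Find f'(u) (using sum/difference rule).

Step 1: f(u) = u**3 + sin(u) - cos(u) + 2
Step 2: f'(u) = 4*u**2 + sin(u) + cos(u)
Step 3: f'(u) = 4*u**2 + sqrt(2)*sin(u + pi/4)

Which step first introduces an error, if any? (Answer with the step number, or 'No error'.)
Step 2

Step 2 is incorrect due to a wrong coefficient.
The step shows: 4*u**2 + sin(u) + cos(u)
The correct value should be: 3*u**2 + sin(u) + cos(u)

Explanation: The coefficient 3 was incorrectly written as 4: the term 3*u**2 was incorrectly written as 4*u**2
The later steps are derived from this incorrect expression, so the error originates in Step 2.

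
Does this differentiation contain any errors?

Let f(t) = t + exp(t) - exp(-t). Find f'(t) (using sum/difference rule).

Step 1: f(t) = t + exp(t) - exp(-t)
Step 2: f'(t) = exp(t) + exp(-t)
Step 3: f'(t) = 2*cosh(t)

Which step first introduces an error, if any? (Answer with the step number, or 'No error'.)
Step 2

Step 2 is incorrect due to a dropped term.
The step shows: exp(t) + exp(-t)
The correct value should be: exp(t) + 1 + exp(-t)

Explanation: A term was dropped: the term 1 was incorrectly omitted
The later steps are derived from this incorrect expression, so the error originates in Step 2.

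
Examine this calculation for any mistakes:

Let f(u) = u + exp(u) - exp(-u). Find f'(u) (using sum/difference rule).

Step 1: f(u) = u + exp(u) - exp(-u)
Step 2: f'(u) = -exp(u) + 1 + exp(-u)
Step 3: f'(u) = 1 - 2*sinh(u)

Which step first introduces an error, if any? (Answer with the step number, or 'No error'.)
Step 2

Step 2 is incorrect due to a sign flip.
The step shows: -exp(u) + 1 + exp(-u)
The correct value should be: exp(u) + 1 + exp(-u)

Explanation: The sign of one term was flipped: the term exp(u) was incorrectly written as -exp(u)
The later steps are derived from this incorrect expression, so the error originates in Step 2.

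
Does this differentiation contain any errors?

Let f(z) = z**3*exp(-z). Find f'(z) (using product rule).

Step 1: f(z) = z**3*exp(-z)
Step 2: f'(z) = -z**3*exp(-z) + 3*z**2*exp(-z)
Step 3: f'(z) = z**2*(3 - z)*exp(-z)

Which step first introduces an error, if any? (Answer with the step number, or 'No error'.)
No error

All steps in this derivation are correct.
The final answer f'(z) = z**2*(3 - z)*exp(-z) is valid.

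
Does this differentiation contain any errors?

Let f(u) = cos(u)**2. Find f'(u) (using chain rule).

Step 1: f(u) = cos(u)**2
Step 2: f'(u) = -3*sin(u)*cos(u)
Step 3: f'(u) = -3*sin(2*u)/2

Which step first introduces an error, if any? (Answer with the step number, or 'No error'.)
Step 2

Step 2 is incorrect due to a wrong coefficient.
The step shows: -3*sin(u)*cos(u)
The correct value should be: -2*sin(u)*cos(u)

Explanation: The coefficient -2 was incorrectly written as -3: the term -2*sin(u)*cos(u) was incorrectly written as -3*sin(u)*cos(u)
The later steps are derived from this incorrect expression, so the error originates in Step 2.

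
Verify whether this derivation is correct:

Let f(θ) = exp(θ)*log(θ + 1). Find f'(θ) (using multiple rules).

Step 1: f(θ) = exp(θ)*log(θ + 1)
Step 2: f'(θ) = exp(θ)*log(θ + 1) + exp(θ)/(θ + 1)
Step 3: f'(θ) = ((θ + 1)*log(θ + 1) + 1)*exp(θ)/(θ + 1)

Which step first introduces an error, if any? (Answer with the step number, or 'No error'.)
No error

All steps in this derivation are correct.
The final answer f'(θ) = ((θ + 1)*log(θ + 1) + 1)*exp(θ)/(θ + 1) is valid.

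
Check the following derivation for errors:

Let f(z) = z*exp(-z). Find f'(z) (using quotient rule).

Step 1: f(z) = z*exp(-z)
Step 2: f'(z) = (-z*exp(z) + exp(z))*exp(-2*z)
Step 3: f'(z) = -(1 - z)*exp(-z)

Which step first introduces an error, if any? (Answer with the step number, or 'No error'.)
Step 3

Step 3 is incorrect due to a sign flip.
The step shows: -(1 - z)*exp(-z)
The correct value should be: (1 - z)*exp(-z)

Explanation: The sign of the whole expression was flipped: the term (1 - z)*exp(-z) was incorrectly written as -(1 - z)*exp(-z)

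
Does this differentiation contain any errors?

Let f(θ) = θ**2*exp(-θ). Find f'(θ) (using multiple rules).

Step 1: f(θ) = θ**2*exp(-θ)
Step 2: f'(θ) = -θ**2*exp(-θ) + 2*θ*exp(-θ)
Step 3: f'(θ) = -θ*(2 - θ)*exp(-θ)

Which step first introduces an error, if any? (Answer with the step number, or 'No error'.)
Step 3

Step 3 is incorrect due to a sign flip.
The step shows: -θ*(2 - θ)*exp(-θ)
The correct value should be: θ*(2 - θ)*exp(-θ)

Explanation: The sign of the whole expression was flipped: the term θ*(2 - θ)*exp(-θ) was incorrectly written as -θ*(2 - θ)*exp(-θ)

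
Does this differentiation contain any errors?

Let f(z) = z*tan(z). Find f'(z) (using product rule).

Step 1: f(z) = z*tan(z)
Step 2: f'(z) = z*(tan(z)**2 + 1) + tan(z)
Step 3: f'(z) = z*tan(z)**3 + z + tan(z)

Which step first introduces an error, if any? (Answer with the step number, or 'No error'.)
Step 3

Step 3 is incorrect due to a wrong exponent.
The step shows: z*tan(z)**3 + z + tan(z)
The correct value should be: z*tan(z)**2 + z + tan(z)

Explanation: The exponent 2 on tan(z) was incorrectly written as 3: the term z*tan(z)**2 was incorrectly written as z*tan(z)**3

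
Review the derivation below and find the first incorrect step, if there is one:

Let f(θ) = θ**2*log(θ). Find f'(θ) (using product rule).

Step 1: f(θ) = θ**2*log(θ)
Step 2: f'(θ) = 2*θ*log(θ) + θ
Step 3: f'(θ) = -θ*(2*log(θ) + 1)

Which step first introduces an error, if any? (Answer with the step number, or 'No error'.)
Step 3

Step 3 is incorrect due to a sign flip.
The step shows: -θ*(2*log(θ) + 1)
The correct value should be: θ*(2*log(θ) + 1)

Explanation: The sign of the whole expression was flipped: the term θ*(2*log(θ) + 1) was incorrectly written as -θ*(2*log(θ) + 1)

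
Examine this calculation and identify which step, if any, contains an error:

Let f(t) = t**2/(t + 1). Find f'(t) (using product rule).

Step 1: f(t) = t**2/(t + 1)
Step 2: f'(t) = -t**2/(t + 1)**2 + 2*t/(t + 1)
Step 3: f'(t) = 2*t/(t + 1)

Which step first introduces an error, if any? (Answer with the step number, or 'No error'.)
Step 3

Step 3 is incorrect due to a dropped term.
The step shows: 2*t/(t + 1)
The correct value should be: -t**2/(t**2 + 2*t + 1) + 2*t/(t + 1)

Explanation: A term was dropped: the term -t**2/(t**2 + 2*t + 1) was incorrectly omitted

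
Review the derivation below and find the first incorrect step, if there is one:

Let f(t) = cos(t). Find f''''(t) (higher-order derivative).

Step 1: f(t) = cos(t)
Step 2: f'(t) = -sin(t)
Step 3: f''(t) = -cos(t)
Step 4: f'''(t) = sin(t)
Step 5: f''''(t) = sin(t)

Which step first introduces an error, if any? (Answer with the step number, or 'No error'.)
Step 5

Step 5 is incorrect due to a wrong trig function.
The step shows: sin(t)
The correct value should be: cos(t)

Explanation: cos(t) was incorrectly written as sin(t): the term cos(t) was incorrectly written as sin(t)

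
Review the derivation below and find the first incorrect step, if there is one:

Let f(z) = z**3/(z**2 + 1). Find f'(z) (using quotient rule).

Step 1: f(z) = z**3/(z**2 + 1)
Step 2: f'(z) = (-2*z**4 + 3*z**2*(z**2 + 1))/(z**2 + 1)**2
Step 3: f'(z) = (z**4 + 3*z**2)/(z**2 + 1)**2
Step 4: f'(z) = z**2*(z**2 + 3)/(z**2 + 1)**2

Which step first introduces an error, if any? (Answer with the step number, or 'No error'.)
No error

All steps in this derivation are correct.
The final answer f'(z) = z**2*(z**2 + 3)/(z**2 + 1)**2 is valid.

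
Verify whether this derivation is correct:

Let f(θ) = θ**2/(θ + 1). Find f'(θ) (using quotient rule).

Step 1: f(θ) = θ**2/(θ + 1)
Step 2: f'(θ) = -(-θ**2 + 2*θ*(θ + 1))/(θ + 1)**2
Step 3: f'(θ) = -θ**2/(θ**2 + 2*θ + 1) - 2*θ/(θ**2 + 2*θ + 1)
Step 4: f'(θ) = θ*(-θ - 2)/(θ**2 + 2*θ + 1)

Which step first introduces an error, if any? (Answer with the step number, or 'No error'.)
Step 2

Step 2 is incorrect due to a sign flip.
The step shows: -(-θ**2 + 2*θ*(θ + 1))/(θ + 1)**2
The correct value should be: (-θ**2 + 2*θ*(θ + 1))/(θ + 1)**2

Explanation: The sign of the whole expression was flipped: the term (-θ**2 + 2*θ*(θ + 1))/(θ + 1)**2 was incorrectly written as -(-θ**2 + 2*θ*(θ + 1))/(θ + 1)**2
The later steps are derived from this incorrect expression, so the error originates in Step 2.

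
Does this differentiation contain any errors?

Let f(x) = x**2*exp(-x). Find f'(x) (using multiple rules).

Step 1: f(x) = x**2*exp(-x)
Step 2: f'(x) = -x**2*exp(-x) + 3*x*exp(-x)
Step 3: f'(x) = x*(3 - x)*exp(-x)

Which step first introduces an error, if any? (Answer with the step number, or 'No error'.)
Step 2

Step 2 is incorrect due to a wrong coefficient.
The step shows: -x**2*exp(-x) + 3*x*exp(-x)
The correct value should be: -x**2*exp(-x) + 2*x*exp(-x)

Explanation: The coefficient 2 was incorrectly written as 3: the term 2*x*exp(-x) was incorrectly written as 3*x*exp(-x)
The later steps are derived from this incorrect expression, so the error originates in Step 2.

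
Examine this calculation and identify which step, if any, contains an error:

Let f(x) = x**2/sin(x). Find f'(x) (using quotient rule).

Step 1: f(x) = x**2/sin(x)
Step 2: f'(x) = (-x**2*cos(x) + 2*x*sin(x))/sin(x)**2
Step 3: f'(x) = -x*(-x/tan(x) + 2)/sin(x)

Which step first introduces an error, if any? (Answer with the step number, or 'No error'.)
Step 3

Step 3 is incorrect due to a sign flip.
The step shows: -x*(-x/tan(x) + 2)/sin(x)
The correct value should be: x*(-x/tan(x) + 2)/sin(x)

Explanation: The sign of the whole expression was flipped: the term x*(-x/tan(x) + 2)/sin(x) was incorrectly written as -x*(-x/tan(x) + 2)/sin(x)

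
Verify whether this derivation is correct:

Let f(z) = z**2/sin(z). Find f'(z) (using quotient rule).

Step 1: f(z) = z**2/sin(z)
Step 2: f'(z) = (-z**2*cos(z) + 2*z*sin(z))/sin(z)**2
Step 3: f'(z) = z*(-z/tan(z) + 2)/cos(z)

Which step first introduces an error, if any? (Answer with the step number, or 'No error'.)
Step 3

Step 3 is incorrect due to a wrong trig function.
The step shows: z*(-z/tan(z) + 2)/cos(z)
The correct value should be: z*(-z/tan(z) + 2)/sin(z)

Explanation: sin(z) was incorrectly written as cos(z): the term z*(-z/tan(z) + 2)/sin(z) was incorrectly written as z*(-z/tan(z) + 2)/cos(z)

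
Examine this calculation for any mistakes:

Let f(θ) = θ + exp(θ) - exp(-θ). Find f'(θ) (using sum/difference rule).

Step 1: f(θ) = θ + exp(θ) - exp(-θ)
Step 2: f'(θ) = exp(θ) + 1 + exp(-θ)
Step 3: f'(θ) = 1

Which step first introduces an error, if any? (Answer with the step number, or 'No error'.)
Step 3

Step 3 is incorrect due to a dropped term.
The step shows: 1
The correct value should be: 2*cosh(θ) + 1

Explanation: A term was dropped: the term 2*cosh(θ) was incorrectly omitted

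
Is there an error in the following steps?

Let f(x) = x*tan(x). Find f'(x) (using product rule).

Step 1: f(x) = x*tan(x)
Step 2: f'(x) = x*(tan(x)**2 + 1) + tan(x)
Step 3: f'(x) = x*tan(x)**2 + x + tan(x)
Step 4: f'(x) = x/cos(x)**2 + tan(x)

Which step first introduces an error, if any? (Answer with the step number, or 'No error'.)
No error

All steps in this derivation are correct.
The final answer f'(x) = x/cos(x)**2 + tan(x) is valid.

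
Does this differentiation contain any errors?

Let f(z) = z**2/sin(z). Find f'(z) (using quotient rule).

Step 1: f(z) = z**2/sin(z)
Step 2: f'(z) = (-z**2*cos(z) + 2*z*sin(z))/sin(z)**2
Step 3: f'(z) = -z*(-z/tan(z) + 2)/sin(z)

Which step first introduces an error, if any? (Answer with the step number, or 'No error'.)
Step 3

Step 3 is incorrect due to a sign flip.
The step shows: -z*(-z/tan(z) + 2)/sin(z)
The correct value should be: z*(-z/tan(z) + 2)/sin(z)

Explanation: The sign of the whole expression was flipped: the term z*(-z/tan(z) + 2)/sin(z) was incorrectly written as -z*(-z/tan(z) + 2)/sin(z)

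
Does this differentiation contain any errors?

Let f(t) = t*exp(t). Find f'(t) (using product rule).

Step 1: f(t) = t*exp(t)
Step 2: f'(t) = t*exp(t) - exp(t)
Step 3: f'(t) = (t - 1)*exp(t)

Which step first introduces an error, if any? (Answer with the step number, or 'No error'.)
Step 2

Step 2 is incorrect due to a sign flip.
The step shows: t*exp(t) - exp(t)
The correct value should be: t*exp(t) + exp(t)

Explanation: The sign of one term was flipped: the term exp(t) was incorrectly written as -exp(t)
The later steps are derived from this incorrect expression, so the error originates in Step 2.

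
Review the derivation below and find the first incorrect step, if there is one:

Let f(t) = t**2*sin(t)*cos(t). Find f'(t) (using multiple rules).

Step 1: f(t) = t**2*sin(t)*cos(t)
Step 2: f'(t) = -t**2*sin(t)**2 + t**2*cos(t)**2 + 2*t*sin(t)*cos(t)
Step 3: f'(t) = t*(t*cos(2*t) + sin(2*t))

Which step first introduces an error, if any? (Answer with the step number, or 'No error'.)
No error

All steps in this derivation are correct.
The final answer f'(t) = t*(t*cos(2*t) + sin(2*t)) is valid.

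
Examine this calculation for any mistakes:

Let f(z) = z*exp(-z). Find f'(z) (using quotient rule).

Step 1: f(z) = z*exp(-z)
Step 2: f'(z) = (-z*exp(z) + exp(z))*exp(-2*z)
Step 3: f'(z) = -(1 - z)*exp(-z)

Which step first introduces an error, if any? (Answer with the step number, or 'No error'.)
Step 3

Step 3 is incorrect due to a sign flip.
The step shows: -(1 - z)*exp(-z)
The correct value should be: (1 - z)*exp(-z)

Explanation: The sign of the whole expression was flipped: the term (1 - z)*exp(-z) was incorrectly written as -(1 - z)*exp(-z)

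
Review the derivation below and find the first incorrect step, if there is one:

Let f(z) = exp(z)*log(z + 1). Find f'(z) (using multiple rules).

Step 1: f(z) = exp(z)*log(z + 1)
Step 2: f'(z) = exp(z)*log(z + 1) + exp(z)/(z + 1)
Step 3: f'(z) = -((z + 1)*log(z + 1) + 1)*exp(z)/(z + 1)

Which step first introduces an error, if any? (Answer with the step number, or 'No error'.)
Step 3

Step 3 is incorrect due to a sign flip.
The step shows: -((z + 1)*log(z + 1) + 1)*exp(z)/(z + 1)
The correct value should be: ((z + 1)*log(z + 1) + 1)*exp(z)/(z + 1)

Explanation: The sign of the whole expression was flipped: the term ((z + 1)*log(z + 1) + 1)*exp(z)/(z + 1) was incorrectly written as -((z + 1)*log(z + 1) + 1)*exp(z)/(z + 1)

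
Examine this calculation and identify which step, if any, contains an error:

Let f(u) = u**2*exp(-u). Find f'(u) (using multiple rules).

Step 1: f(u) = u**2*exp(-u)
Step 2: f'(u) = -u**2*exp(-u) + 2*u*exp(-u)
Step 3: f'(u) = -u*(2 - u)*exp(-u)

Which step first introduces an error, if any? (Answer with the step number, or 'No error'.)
Step 3

Step 3 is incorrect due to a sign flip.
The step shows: -u*(2 - u)*exp(-u)
The correct value should be: u*(2 - u)*exp(-u)

Explanation: The sign of the whole expression was flipped: the term u*(2 - u)*exp(-u) was incorrectly written as -u*(2 - u)*exp(-u)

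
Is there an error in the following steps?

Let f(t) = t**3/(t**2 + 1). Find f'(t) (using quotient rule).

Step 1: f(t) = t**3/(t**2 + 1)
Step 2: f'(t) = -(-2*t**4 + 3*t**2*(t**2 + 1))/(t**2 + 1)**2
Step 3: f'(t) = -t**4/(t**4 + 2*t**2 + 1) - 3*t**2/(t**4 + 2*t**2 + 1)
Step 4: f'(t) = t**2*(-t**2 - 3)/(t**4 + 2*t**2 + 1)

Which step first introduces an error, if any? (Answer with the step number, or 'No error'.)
Step 2

Step 2 is incorrect due to a sign flip.
The step shows: -(-2*t**4 + 3*t**2*(t**2 + 1))/(t**2 + 1)**2
The correct value should be: (-2*t**4 + 3*t**2*(t**2 + 1))/(t**2 + 1)**2

Explanation: The sign of the whole expression was flipped: the term (-2*t**4 + 3*t**2*(t**2 + 1))/(t**2 + 1)**2 was incorrectly written as -(-2*t**4 + 3*t**2*(t**2 + 1))/(t**2 + 1)**2
The later steps are derived from this incorrect expression, so the error originates in Step 2.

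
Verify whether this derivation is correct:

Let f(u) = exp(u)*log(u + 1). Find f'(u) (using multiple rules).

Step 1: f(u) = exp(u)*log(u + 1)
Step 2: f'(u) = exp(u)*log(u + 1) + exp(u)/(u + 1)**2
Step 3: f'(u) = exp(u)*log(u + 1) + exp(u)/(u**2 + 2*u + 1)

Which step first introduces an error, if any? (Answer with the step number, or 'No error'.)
Step 2

Step 2 is incorrect due to a wrong exponent.
The step shows: exp(u)*log(u + 1) + exp(u)/(u + 1)**2
The correct value should be: exp(u)*log(u + 1) + exp(u)/(u + 1)

Explanation: The exponent -1 on u + 1 was incorrectly written as -2: the term exp(u)/(u + 1) was incorrectly written as exp(u)/(u + 1)**2
The later steps are derived from this incorrect expression, so the error originates in Step 2.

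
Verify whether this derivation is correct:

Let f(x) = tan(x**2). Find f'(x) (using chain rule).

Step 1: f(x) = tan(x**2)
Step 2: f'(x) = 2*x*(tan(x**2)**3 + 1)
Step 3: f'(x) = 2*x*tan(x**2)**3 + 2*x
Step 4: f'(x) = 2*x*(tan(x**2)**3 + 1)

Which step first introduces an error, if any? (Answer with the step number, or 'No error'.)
Step 2

Step 2 is incorrect due to a wrong exponent.
The step shows: 2*x*(tan(x**2)**3 + 1)
The correct value should be: 2*x*(tan(x**2)**2 + 1)

Explanation: The exponent 2 on tan(x**2) was incorrectly written as 3: the term 2*x*(tan(x**2)**2 + 1) was incorrectly written as 2*x*(tan(x**2)**3 + 1)
The later steps are derived from this incorrect expression, so the error originates in Step 2.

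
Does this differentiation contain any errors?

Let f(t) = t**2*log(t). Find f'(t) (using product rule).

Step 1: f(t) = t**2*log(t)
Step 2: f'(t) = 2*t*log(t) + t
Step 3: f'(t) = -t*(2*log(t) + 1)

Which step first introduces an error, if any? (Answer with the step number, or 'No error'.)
Step 3

Step 3 is incorrect due to a sign flip.
The step shows: -t*(2*log(t) + 1)
The correct value should be: t*(2*log(t) + 1)

Explanation: The sign of the whole expression was flipped: the term t*(2*log(t) + 1) was incorrectly written as -t*(2*log(t) + 1)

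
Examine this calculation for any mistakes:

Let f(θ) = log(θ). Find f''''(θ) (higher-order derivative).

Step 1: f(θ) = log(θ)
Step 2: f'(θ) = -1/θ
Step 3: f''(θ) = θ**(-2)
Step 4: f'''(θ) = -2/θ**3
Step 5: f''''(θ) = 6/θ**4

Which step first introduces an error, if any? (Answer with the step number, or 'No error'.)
Step 2

Step 2 is incorrect due to a sign flip.
The step shows: -1/θ
The correct value should be: 1/θ

Explanation: The sign of the whole expression was flipped: the term 1/θ was incorrectly written as -1/θ
The later steps are derived from this incorrect expression, so the error originates in Step 2.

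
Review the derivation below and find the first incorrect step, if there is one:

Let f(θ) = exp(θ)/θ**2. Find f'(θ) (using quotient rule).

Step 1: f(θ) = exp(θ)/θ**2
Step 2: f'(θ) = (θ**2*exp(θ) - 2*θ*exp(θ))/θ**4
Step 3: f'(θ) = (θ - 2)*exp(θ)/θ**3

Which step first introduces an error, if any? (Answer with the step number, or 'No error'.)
No error

All steps in this derivation are correct.
The final answer f'(θ) = (θ - 2)*exp(θ)/θ**3 is valid.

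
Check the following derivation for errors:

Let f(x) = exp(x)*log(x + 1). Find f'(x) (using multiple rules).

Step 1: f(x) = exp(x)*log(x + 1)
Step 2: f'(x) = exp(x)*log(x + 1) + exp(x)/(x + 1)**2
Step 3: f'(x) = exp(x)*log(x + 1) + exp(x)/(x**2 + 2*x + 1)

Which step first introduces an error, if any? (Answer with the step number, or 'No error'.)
Step 2

Step 2 is incorrect due to a wrong exponent.
The step shows: exp(x)*log(x + 1) + exp(x)/(x + 1)**2
The correct value should be: exp(x)*log(x + 1) + exp(x)/(x + 1)

Explanation: The exponent -1 on x + 1 was incorrectly written as -2: the term exp(x)/(x + 1) was incorrectly written as exp(x)/(x + 1)**2
The later steps are derived from this incorrect expression, so the error originates in Step 2.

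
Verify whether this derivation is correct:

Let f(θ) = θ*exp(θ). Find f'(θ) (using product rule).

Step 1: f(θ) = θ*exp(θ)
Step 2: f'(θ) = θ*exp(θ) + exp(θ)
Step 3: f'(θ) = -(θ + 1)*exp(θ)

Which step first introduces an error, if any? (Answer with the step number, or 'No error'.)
Step 3

Step 3 is incorrect due to a sign flip.
The step shows: -(θ + 1)*exp(θ)
The correct value should be: (θ + 1)*exp(θ)

Explanation: The sign of the whole expression was flipped: the term (θ + 1)*exp(θ) was incorrectly written as -(θ + 1)*exp(θ)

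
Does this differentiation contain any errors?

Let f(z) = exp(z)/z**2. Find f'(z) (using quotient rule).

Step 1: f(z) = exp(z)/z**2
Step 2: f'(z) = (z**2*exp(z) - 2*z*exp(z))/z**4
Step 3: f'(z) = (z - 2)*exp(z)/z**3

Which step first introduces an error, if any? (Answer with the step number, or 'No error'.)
No error

All steps in this derivation are correct.
The final answer f'(z) = (z - 2)*exp(z)/z**3 is valid.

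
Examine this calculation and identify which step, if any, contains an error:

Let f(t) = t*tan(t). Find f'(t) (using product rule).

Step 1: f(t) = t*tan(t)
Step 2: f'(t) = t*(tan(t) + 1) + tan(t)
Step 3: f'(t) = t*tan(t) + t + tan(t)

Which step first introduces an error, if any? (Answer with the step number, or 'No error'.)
Step 2

Step 2 is incorrect due to a wrong exponent.
The step shows: t*(tan(t) + 1) + tan(t)
The correct value should be: t*(tan(t)**2 + 1) + tan(t)

Explanation: The exponent 2 on tan(t) was incorrectly written as 1: the term t*(tan(t)**2 + 1) was incorrectly written as t*(tan(t) + 1)
The later steps are derived from this incorrect expression, so the error originates in Step 2.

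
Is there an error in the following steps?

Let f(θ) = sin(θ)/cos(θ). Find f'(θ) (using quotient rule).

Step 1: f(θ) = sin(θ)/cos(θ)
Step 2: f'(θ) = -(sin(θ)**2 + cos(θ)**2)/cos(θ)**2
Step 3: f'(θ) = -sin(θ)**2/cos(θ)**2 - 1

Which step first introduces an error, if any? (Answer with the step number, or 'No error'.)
Step 2

Step 2 is incorrect due to a sign flip.
The step shows: -(sin(θ)**2 + cos(θ)**2)/cos(θ)**2
The correct value should be: (sin(θ)**2 + cos(θ)**2)/cos(θ)**2

Explanation: The sign of the whole expression was flipped: the term (sin(θ)**2 + cos(θ)**2)/cos(θ)**2 was incorrectly written as -(sin(θ)**2 + cos(θ)**2)/cos(θ)**2
The later steps are derived from this incorrect expression, so the error originates in Step 2.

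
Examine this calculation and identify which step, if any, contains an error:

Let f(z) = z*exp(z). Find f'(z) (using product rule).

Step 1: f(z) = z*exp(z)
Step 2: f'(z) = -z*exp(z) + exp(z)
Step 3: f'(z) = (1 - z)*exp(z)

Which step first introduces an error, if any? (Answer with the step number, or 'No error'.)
Step 2

Step 2 is incorrect due to a sign flip.
The step shows: -z*exp(z) + exp(z)
The correct value should be: z*exp(z) + exp(z)

Explanation: The sign of one term was flipped: the term z*exp(z) was incorrectly written as -z*exp(z)
The later steps are derived from this incorrect expression, so the error originates in Step 2.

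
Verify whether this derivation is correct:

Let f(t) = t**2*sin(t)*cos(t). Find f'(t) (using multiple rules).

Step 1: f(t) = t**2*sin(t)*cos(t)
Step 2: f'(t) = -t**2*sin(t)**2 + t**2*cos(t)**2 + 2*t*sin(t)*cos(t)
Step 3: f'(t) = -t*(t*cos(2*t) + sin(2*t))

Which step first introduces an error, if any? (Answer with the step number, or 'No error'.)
Step 3

Step 3 is incorrect due to a sign flip.
The step shows: -t*(t*cos(2*t) + sin(2*t))
The correct value should be: t*(t*cos(2*t) + sin(2*t))

Explanation: The sign of the whole expression was flipped: the term t*(t*cos(2*t) + sin(2*t)) was incorrectly written as -t*(t*cos(2*t) + sin(2*t))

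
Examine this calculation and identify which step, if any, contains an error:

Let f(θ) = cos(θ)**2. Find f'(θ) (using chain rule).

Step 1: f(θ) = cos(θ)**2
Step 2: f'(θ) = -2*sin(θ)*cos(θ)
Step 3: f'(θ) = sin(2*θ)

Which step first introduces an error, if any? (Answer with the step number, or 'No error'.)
Step 3

Step 3 is incorrect due to a sign flip.
The step shows: sin(2*θ)
The correct value should be: -sin(2*θ)

Explanation: The sign of the whole expression was flipped: the term -sin(2*θ) was incorrectly written as sin(2*θ)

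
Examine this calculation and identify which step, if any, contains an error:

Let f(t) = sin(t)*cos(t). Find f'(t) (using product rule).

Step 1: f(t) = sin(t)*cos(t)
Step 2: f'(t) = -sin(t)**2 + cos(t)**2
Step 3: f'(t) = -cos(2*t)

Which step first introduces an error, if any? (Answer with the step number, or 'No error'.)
Step 3

Step 3 is incorrect due to a sign flip.
The step shows: -cos(2*t)
The correct value should be: cos(2*t)

Explanation: The sign of the whole expression was flipped: the term cos(2*t) was incorrectly written as -cos(2*t)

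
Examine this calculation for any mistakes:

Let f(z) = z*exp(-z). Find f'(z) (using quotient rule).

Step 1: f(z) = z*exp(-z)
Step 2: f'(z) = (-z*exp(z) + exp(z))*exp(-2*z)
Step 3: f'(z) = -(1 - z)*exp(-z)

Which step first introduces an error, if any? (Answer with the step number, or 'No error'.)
Step 3

Step 3 is incorrect due to a sign flip.
The step shows: -(1 - z)*exp(-z)
The correct value should be: (1 - z)*exp(-z)

Explanation: The sign of the whole expression was flipped: the term (1 - z)*exp(-z) was incorrectly written as -(1 - z)*exp(-z)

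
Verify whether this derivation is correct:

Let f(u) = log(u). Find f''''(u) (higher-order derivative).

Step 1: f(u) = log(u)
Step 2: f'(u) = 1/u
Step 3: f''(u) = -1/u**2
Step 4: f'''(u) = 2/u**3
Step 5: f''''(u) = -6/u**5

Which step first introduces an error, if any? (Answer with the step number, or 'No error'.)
Step 5

Step 5 is incorrect due to a wrong exponent.
The step shows: -6/u**5
The correct value should be: -6/u**4

Explanation: The exponent -4 on u was incorrectly written as -5: the term -6/u**4 was incorrectly written as -6/u**5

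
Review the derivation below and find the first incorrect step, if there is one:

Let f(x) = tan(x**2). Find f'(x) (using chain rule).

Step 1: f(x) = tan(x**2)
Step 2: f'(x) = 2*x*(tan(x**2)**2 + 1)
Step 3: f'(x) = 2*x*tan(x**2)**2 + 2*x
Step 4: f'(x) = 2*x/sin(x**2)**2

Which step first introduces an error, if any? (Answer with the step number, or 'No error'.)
Step 4

Step 4 is incorrect due to a wrong trig function.
The step shows: 2*x/sin(x**2)**2
The correct value should be: 2*x/cos(x**2)**2

Explanation: cos(x**2) was incorrectly written as sin(x**2): the term 2*x/cos(x**2)**2 was incorrectly written as 2*x/sin(x**2)**2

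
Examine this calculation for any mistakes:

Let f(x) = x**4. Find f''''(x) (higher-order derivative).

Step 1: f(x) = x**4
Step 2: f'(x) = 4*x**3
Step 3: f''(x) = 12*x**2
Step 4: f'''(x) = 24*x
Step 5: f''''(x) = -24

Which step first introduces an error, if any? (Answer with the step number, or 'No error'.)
Step 5

Step 5 is incorrect due to a sign flip.
The step shows: -24
The correct value should be: 24

Explanation: The sign of the whole expression was flipped: the term 24 was incorrectly written as -24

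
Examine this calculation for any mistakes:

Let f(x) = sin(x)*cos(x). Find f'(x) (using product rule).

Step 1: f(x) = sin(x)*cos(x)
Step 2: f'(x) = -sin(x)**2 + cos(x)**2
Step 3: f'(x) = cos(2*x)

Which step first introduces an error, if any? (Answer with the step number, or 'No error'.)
No error

All steps in this derivation are correct.
The final answer f'(x) = cos(2*x) is valid.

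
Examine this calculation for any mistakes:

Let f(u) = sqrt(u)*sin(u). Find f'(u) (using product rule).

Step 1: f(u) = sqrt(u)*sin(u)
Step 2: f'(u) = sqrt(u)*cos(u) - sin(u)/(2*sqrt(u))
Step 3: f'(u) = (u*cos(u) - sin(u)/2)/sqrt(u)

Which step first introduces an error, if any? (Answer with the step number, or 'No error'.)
Step 2

Step 2 is incorrect due to a sign flip.
The step shows: sqrt(u)*cos(u) - sin(u)/(2*sqrt(u))
The correct value should be: sqrt(u)*cos(u) + sin(u)/(2*sqrt(u))

Explanation: The sign of one term was flipped: the term sin(u)/(2*sqrt(u)) was incorrectly written as -sin(u)/(2*sqrt(u))
The later steps are derived from this incorrect expression, so the error originates in Step 2.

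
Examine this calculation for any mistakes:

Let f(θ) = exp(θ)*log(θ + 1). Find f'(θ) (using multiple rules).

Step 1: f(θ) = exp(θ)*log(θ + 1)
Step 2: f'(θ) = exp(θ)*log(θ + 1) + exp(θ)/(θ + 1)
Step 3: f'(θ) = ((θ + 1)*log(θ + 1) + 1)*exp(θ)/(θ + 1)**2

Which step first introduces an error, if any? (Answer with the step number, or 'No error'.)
Step 3

Step 3 is incorrect due to a wrong exponent.
The step shows: ((θ + 1)*log(θ + 1) + 1)*exp(θ)/(θ + 1)**2
The correct value should be: ((θ + 1)*log(θ + 1) + 1)*exp(θ)/(θ + 1)

Explanation: The exponent -1 on θ + 1 was incorrectly written as -2: the term ((θ + 1)*log(θ + 1) + 1)*exp(θ)/(θ + 1) was incorrectly written as ((θ + 1)*log(θ + 1) + 1)*exp(θ)/(θ + 1)**2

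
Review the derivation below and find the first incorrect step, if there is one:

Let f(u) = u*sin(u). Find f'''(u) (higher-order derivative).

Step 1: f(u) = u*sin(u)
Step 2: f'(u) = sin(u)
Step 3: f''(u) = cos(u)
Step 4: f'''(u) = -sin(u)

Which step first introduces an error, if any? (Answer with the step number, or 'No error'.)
Step 2

Step 2 is incorrect due to a dropped term.
The step shows: sin(u)
The correct value should be: u*cos(u) + sin(u)

Explanation: A term was dropped: the term u*cos(u) was incorrectly omitted
The later steps are derived from this incorrect expression, so the error originates in Step 2.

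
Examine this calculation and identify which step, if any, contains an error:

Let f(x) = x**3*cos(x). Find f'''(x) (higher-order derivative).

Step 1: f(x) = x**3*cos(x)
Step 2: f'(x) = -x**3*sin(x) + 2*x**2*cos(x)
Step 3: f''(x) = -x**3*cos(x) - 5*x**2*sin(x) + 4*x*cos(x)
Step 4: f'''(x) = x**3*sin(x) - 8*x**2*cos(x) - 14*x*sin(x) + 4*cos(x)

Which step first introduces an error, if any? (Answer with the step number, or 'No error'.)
Step 2

Step 2 is incorrect due to a wrong coefficient.
The step shows: -x**3*sin(x) + 2*x**2*cos(x)
The correct value should be: -x**3*sin(x) + 3*x**2*cos(x)

Explanation: The coefficient 3 was incorrectly written as 2: the term 3*x**2*cos(x) was incorrectly written as 2*x**2*cos(x)
The later steps are derived from this incorrect expression, so the error originates in Step 2.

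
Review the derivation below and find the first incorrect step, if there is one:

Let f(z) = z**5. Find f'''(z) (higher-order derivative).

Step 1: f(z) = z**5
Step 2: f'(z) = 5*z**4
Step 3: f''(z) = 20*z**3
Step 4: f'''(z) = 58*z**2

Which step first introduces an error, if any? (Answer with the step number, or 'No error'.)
Step 4

Step 4 is incorrect due to a wrong coefficient.
The step shows: 58*z**2
The correct value should be: 60*z**2

Explanation: The coefficient 60 was incorrectly written as 58: the term 60*z**2 was incorrectly written as 58*z**2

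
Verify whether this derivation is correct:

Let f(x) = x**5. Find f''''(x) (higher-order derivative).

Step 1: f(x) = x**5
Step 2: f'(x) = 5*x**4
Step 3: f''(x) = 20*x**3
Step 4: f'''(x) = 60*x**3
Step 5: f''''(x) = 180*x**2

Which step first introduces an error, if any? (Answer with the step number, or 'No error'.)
Step 4

Step 4 is incorrect due to a wrong exponent.
The step shows: 60*x**3
The correct value should be: 60*x**2

Explanation: The exponent 2 on x was incorrectly written as 3: the term 60*x**2 was incorrectly written as 60*x**3
The later steps are derived from this incorrect expression, so the error originates in Step 4.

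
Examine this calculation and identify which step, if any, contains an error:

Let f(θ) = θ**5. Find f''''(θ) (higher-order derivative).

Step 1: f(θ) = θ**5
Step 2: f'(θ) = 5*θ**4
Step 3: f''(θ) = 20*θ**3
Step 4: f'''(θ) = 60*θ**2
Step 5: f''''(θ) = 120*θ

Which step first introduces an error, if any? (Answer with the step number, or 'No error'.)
No error

All steps in this derivation are correct.
The final answer f''''(θ) = 120*θ is valid.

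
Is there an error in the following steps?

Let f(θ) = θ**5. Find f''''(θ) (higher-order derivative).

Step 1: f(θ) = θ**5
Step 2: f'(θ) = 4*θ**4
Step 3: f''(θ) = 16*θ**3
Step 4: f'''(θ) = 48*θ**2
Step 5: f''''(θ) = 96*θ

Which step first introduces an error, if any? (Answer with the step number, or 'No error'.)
Step 2

Step 2 is incorrect due to a wrong coefficient.
The step shows: 4*θ**4
The correct value should be: 5*θ**4

Explanation: The coefficient 5 was incorrectly written as 4: the term 5*θ**4 was incorrectly written as 4*θ**4
The later steps are derived from this incorrect expression, so the error originates in Step 2.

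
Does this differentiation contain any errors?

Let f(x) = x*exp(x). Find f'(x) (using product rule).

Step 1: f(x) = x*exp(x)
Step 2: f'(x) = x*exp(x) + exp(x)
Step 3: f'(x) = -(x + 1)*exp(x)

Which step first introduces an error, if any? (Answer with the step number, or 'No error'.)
Step 3

Step 3 is incorrect due to a sign flip.
The step shows: -(x + 1)*exp(x)
The correct value should be: (x + 1)*exp(x)

Explanation: The sign of the whole expression was flipped: the term (x + 1)*exp(x) was incorrectly written as -(x + 1)*exp(x)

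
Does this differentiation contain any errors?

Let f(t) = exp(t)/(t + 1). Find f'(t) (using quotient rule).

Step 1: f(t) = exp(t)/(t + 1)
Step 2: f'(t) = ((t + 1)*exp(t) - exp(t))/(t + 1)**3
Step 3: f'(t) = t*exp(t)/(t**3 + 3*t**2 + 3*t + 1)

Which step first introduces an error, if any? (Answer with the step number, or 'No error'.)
Step 2

Step 2 is incorrect due to a wrong exponent.
The step shows: ((t + 1)*exp(t) - exp(t))/(t + 1)**3
The correct value should be: ((t + 1)*exp(t) - exp(t))/(t + 1)**2

Explanation: The exponent -2 on t + 1 was incorrectly written as -3: the term ((t + 1)*exp(t) - exp(t))/(t + 1)**2 was incorrectly written as ((t + 1)*exp(t) - exp(t))/(t + 1)**3
The later steps are derived from this incorrect expression, so the error originates in Step 2.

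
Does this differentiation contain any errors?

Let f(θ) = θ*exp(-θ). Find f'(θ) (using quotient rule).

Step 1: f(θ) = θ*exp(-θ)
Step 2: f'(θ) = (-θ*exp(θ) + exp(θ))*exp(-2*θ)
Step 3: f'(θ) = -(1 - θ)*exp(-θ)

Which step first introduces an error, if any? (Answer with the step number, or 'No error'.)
Step 3

Step 3 is incorrect due to a sign flip.
The step shows: -(1 - θ)*exp(-θ)
The correct value should be: (1 - θ)*exp(-θ)

Explanation: The sign of the whole expression was flipped: the term (1 - θ)*exp(-θ) was incorrectly written as -(1 - θ)*exp(-θ)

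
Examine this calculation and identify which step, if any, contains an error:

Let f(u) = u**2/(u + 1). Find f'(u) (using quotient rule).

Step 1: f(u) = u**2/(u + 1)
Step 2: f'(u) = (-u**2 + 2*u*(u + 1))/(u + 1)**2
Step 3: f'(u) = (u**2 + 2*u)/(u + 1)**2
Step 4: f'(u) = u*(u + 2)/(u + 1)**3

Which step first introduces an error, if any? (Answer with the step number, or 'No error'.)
Step 4

Step 4 is incorrect due to a wrong exponent.
The step shows: u*(u + 2)/(u + 1)**3
The correct value should be: u*(u + 2)/(u + 1)**2

Explanation: The exponent -2 on u + 1 was incorrectly written as -3: the term u*(u + 2)/(u + 1)**2 was incorrectly written as u*(u + 2)/(u + 1)**3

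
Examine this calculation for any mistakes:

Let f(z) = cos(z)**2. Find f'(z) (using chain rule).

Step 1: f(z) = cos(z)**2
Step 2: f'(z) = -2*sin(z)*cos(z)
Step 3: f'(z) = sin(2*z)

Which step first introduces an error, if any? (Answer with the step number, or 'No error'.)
Step 3

Step 3 is incorrect due to a sign flip.
The step shows: sin(2*z)
The correct value should be: -sin(2*z)

Explanation: The sign of the whole expression was flipped: the term -sin(2*z) was incorrectly written as sin(2*z)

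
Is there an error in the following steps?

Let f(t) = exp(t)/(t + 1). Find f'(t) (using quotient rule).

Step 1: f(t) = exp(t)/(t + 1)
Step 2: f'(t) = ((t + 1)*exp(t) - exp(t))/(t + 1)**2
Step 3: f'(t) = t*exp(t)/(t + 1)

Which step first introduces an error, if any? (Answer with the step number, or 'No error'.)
Step 3

Step 3 is incorrect due to a wrong exponent.
The step shows: t*exp(t)/(t + 1)
The correct value should be: t*exp(t)/(t + 1)**2

Explanation: The exponent -2 on t + 1 was incorrectly written as -1: the term t*exp(t)/(t + 1)**2 was incorrectly written as t*exp(t)/(t + 1)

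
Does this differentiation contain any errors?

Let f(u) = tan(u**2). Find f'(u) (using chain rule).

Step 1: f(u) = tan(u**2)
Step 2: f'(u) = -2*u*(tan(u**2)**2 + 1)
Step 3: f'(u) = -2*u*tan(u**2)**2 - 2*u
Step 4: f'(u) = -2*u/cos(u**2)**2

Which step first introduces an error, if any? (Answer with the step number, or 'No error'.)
Step 2

Step 2 is incorrect due to a sign flip.
The step shows: -2*u*(tan(u**2)**2 + 1)
The correct value should be: 2*u*(tan(u**2)**2 + 1)

Explanation: The sign of the whole expression was flipped: the term 2*u*(tan(u**2)**2 + 1) was incorrectly written as -2*u*(tan(u**2)**2 + 1)
The later steps are derived from this incorrect expression, so the error originates in Step 2.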